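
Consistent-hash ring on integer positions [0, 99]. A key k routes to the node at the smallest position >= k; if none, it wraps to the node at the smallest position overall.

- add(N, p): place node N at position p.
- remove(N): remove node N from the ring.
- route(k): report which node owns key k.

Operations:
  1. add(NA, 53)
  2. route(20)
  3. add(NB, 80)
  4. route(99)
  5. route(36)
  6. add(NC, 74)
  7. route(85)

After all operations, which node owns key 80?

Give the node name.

Op 1: add NA@53 -> ring=[53:NA]
Op 2: route key 20: smallest pos >= 20 is 53 -> NA
Op 3: add NB@80 -> ring=[53:NA,80:NB]
Op 4: route key 99: none >= 99, wrap to smallest pos 53 -> NA
Op 5: route key 36: smallest pos >= 36 is 53 -> NA
Op 6: add NC@74 -> ring=[53:NA,74:NC,80:NB]
Op 7: route key 85: none >= 85, wrap to smallest pos 53 -> NA
Final route key 80: smallest pos >= 80 is 80 -> NB

Answer: NB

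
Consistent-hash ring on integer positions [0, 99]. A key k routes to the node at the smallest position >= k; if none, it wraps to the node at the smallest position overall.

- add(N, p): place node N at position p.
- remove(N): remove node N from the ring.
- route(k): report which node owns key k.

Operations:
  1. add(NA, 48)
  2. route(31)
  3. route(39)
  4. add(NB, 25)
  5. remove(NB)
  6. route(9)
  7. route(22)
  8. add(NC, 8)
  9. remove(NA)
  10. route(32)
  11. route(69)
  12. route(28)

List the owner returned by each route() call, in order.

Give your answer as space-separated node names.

Op 1: add NA@48 -> ring=[48:NA]
Op 2: route key 31: smallest pos >= 31 is 48 -> NA
Op 3: route key 39: smallest pos >= 39 is 48 -> NA
Op 4: add NB@25 -> ring=[25:NB,48:NA]
Op 5: remove NB -> ring=[48:NA]
Op 6: route key 9: smallest pos >= 9 is 48 -> NA
Op 7: route key 22: smallest pos >= 22 is 48 -> NA
Op 8: add NC@8 -> ring=[8:NC,48:NA]
Op 9: remove NA -> ring=[8:NC]
Op 10: route key 32: none >= 32, wrap to smallest pos 8 -> NC
Op 11: route key 69: none >= 69, wrap to smallest pos 8 -> NC
Op 12: route key 28: none >= 28, wrap to smallest pos 8 -> NC

Answer: NA NA NA NA NC NC NC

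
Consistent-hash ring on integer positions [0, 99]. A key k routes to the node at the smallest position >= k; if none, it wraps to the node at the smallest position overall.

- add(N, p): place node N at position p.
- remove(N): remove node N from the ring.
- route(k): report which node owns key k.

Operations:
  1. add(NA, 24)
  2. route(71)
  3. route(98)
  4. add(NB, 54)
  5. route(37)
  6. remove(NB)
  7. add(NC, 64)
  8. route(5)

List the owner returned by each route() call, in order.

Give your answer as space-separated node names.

Answer: NA NA NB NA

Derivation:
Op 1: add NA@24 -> ring=[24:NA]
Op 2: route key 71: none >= 71, wrap to smallest pos 24 -> NA
Op 3: route key 98: none >= 98, wrap to smallest pos 24 -> NA
Op 4: add NB@54 -> ring=[24:NA,54:NB]
Op 5: route key 37: smallest pos >= 37 is 54 -> NB
Op 6: remove NB -> ring=[24:NA]
Op 7: add NC@64 -> ring=[24:NA,64:NC]
Op 8: route key 5: smallest pos >= 5 is 24 -> NA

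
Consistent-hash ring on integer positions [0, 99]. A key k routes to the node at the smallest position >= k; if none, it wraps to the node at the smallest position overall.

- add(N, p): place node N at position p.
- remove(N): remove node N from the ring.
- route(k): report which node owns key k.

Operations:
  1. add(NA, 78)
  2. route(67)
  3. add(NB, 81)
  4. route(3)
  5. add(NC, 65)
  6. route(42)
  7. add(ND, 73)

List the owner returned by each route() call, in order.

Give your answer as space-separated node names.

Op 1: add NA@78 -> ring=[78:NA]
Op 2: route key 67: smallest pos >= 67 is 78 -> NA
Op 3: add NB@81 -> ring=[78:NA,81:NB]
Op 4: route key 3: smallest pos >= 3 is 78 -> NA
Op 5: add NC@65 -> ring=[65:NC,78:NA,81:NB]
Op 6: route key 42: smallest pos >= 42 is 65 -> NC
Op 7: add ND@73 -> ring=[65:NC,73:ND,78:NA,81:NB]

Answer: NA NA NC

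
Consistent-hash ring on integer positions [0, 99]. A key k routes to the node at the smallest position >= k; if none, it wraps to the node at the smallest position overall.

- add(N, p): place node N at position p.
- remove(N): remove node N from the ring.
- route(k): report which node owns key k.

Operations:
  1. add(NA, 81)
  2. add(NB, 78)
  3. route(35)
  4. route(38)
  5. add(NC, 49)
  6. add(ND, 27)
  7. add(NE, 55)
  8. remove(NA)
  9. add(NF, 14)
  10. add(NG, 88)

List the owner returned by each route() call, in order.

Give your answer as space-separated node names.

Answer: NB NB

Derivation:
Op 1: add NA@81 -> ring=[81:NA]
Op 2: add NB@78 -> ring=[78:NB,81:NA]
Op 3: route key 35: smallest pos >= 35 is 78 -> NB
Op 4: route key 38: smallest pos >= 38 is 78 -> NB
Op 5: add NC@49 -> ring=[49:NC,78:NB,81:NA]
Op 6: add ND@27 -> ring=[27:ND,49:NC,78:NB,81:NA]
Op 7: add NE@55 -> ring=[27:ND,49:NC,55:NE,78:NB,81:NA]
Op 8: remove NA -> ring=[27:ND,49:NC,55:NE,78:NB]
Op 9: add NF@14 -> ring=[14:NF,27:ND,49:NC,55:NE,78:NB]
Op 10: add NG@88 -> ring=[14:NF,27:ND,49:NC,55:NE,78:NB,88:NG]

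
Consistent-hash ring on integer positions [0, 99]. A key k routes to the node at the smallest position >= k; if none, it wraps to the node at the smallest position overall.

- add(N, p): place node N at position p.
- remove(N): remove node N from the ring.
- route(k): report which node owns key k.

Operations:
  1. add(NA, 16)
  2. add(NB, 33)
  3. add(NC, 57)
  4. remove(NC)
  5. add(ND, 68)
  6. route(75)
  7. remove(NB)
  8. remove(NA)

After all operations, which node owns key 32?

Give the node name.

Answer: ND

Derivation:
Op 1: add NA@16 -> ring=[16:NA]
Op 2: add NB@33 -> ring=[16:NA,33:NB]
Op 3: add NC@57 -> ring=[16:NA,33:NB,57:NC]
Op 4: remove NC -> ring=[16:NA,33:NB]
Op 5: add ND@68 -> ring=[16:NA,33:NB,68:ND]
Op 6: route key 75: none >= 75, wrap to smallest pos 16 -> NA
Op 7: remove NB -> ring=[16:NA,68:ND]
Op 8: remove NA -> ring=[68:ND]
Final route key 32: smallest pos >= 32 is 68 -> ND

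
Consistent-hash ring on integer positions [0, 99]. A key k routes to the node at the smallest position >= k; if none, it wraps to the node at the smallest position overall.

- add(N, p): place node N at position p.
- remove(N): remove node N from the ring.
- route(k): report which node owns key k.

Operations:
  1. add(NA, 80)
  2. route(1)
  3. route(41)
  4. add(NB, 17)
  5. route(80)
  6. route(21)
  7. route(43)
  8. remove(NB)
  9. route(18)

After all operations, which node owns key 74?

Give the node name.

Answer: NA

Derivation:
Op 1: add NA@80 -> ring=[80:NA]
Op 2: route key 1: smallest pos >= 1 is 80 -> NA
Op 3: route key 41: smallest pos >= 41 is 80 -> NA
Op 4: add NB@17 -> ring=[17:NB,80:NA]
Op 5: route key 80: smallest pos >= 80 is 80 -> NA
Op 6: route key 21: smallest pos >= 21 is 80 -> NA
Op 7: route key 43: smallest pos >= 43 is 80 -> NA
Op 8: remove NB -> ring=[80:NA]
Op 9: route key 18: smallest pos >= 18 is 80 -> NA
Final route key 74: smallest pos >= 74 is 80 -> NA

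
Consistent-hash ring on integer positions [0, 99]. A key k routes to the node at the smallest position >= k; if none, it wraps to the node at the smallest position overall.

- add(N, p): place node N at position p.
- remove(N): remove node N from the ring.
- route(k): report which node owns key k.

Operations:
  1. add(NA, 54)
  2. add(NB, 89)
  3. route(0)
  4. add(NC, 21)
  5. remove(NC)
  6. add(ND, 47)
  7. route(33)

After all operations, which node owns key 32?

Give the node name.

Op 1: add NA@54 -> ring=[54:NA]
Op 2: add NB@89 -> ring=[54:NA,89:NB]
Op 3: route key 0: smallest pos >= 0 is 54 -> NA
Op 4: add NC@21 -> ring=[21:NC,54:NA,89:NB]
Op 5: remove NC -> ring=[54:NA,89:NB]
Op 6: add ND@47 -> ring=[47:ND,54:NA,89:NB]
Op 7: route key 33: smallest pos >= 33 is 47 -> ND
Final route key 32: smallest pos >= 32 is 47 -> ND

Answer: ND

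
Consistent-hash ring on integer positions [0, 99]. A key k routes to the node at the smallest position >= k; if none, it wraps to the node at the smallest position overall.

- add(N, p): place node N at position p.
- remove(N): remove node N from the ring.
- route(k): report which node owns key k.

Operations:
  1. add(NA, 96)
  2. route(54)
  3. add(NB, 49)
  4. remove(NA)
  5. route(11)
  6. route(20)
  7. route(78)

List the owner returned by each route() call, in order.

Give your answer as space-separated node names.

Answer: NA NB NB NB

Derivation:
Op 1: add NA@96 -> ring=[96:NA]
Op 2: route key 54: smallest pos >= 54 is 96 -> NA
Op 3: add NB@49 -> ring=[49:NB,96:NA]
Op 4: remove NA -> ring=[49:NB]
Op 5: route key 11: smallest pos >= 11 is 49 -> NB
Op 6: route key 20: smallest pos >= 20 is 49 -> NB
Op 7: route key 78: none >= 78, wrap to smallest pos 49 -> NB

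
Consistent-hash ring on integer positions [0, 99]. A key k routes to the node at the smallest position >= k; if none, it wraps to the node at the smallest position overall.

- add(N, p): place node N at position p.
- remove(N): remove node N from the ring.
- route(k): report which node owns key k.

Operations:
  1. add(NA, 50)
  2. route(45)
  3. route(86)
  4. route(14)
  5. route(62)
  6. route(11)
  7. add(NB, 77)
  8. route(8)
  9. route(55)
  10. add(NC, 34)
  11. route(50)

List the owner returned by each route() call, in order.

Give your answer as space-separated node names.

Op 1: add NA@50 -> ring=[50:NA]
Op 2: route key 45: smallest pos >= 45 is 50 -> NA
Op 3: route key 86: none >= 86, wrap to smallest pos 50 -> NA
Op 4: route key 14: smallest pos >= 14 is 50 -> NA
Op 5: route key 62: none >= 62, wrap to smallest pos 50 -> NA
Op 6: route key 11: smallest pos >= 11 is 50 -> NA
Op 7: add NB@77 -> ring=[50:NA,77:NB]
Op 8: route key 8: smallest pos >= 8 is 50 -> NA
Op 9: route key 55: smallest pos >= 55 is 77 -> NB
Op 10: add NC@34 -> ring=[34:NC,50:NA,77:NB]
Op 11: route key 50: smallest pos >= 50 is 50 -> NA

Answer: NA NA NA NA NA NA NB NA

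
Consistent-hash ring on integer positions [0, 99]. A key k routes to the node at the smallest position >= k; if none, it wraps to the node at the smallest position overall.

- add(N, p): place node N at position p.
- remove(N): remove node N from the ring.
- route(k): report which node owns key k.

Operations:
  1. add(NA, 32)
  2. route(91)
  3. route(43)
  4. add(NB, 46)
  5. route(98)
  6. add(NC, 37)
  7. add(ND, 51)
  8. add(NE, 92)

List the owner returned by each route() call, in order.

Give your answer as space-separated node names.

Answer: NA NA NA

Derivation:
Op 1: add NA@32 -> ring=[32:NA]
Op 2: route key 91: none >= 91, wrap to smallest pos 32 -> NA
Op 3: route key 43: none >= 43, wrap to smallest pos 32 -> NA
Op 4: add NB@46 -> ring=[32:NA,46:NB]
Op 5: route key 98: none >= 98, wrap to smallest pos 32 -> NA
Op 6: add NC@37 -> ring=[32:NA,37:NC,46:NB]
Op 7: add ND@51 -> ring=[32:NA,37:NC,46:NB,51:ND]
Op 8: add NE@92 -> ring=[32:NA,37:NC,46:NB,51:ND,92:NE]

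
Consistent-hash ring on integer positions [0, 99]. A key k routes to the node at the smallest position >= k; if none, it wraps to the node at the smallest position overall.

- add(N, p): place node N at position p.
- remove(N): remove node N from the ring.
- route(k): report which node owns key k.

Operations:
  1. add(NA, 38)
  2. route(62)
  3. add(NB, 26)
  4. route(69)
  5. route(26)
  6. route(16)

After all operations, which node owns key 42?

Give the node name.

Op 1: add NA@38 -> ring=[38:NA]
Op 2: route key 62: none >= 62, wrap to smallest pos 38 -> NA
Op 3: add NB@26 -> ring=[26:NB,38:NA]
Op 4: route key 69: none >= 69, wrap to smallest pos 26 -> NB
Op 5: route key 26: smallest pos >= 26 is 26 -> NB
Op 6: route key 16: smallest pos >= 16 is 26 -> NB
Final route key 42: none >= 42, wrap to smallest pos 26 -> NB

Answer: NB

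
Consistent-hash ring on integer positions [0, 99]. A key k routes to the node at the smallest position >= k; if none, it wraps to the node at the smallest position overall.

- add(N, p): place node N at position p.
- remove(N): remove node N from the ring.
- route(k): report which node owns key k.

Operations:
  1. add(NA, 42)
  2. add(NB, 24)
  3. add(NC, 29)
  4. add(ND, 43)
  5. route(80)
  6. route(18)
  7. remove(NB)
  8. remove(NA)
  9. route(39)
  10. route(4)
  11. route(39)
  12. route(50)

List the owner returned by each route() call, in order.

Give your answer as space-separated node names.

Op 1: add NA@42 -> ring=[42:NA]
Op 2: add NB@24 -> ring=[24:NB,42:NA]
Op 3: add NC@29 -> ring=[24:NB,29:NC,42:NA]
Op 4: add ND@43 -> ring=[24:NB,29:NC,42:NA,43:ND]
Op 5: route key 80: none >= 80, wrap to smallest pos 24 -> NB
Op 6: route key 18: smallest pos >= 18 is 24 -> NB
Op 7: remove NB -> ring=[29:NC,42:NA,43:ND]
Op 8: remove NA -> ring=[29:NC,43:ND]
Op 9: route key 39: smallest pos >= 39 is 43 -> ND
Op 10: route key 4: smallest pos >= 4 is 29 -> NC
Op 11: route key 39: smallest pos >= 39 is 43 -> ND
Op 12: route key 50: none >= 50, wrap to smallest pos 29 -> NC

Answer: NB NB ND NC ND NC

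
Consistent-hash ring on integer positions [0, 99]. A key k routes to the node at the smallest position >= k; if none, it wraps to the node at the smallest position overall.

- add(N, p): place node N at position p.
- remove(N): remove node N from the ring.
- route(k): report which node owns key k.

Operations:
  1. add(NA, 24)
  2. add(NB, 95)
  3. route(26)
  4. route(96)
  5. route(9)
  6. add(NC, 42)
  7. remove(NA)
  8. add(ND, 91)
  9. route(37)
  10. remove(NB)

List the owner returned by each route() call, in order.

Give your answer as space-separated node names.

Answer: NB NA NA NC

Derivation:
Op 1: add NA@24 -> ring=[24:NA]
Op 2: add NB@95 -> ring=[24:NA,95:NB]
Op 3: route key 26: smallest pos >= 26 is 95 -> NB
Op 4: route key 96: none >= 96, wrap to smallest pos 24 -> NA
Op 5: route key 9: smallest pos >= 9 is 24 -> NA
Op 6: add NC@42 -> ring=[24:NA,42:NC,95:NB]
Op 7: remove NA -> ring=[42:NC,95:NB]
Op 8: add ND@91 -> ring=[42:NC,91:ND,95:NB]
Op 9: route key 37: smallest pos >= 37 is 42 -> NC
Op 10: remove NB -> ring=[42:NC,91:ND]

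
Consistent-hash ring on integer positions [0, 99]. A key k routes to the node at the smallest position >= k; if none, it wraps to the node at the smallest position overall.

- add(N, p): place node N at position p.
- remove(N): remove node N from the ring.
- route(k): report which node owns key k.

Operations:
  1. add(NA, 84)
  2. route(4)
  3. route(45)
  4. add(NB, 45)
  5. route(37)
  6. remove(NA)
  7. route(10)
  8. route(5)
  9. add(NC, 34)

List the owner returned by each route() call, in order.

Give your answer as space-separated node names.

Op 1: add NA@84 -> ring=[84:NA]
Op 2: route key 4: smallest pos >= 4 is 84 -> NA
Op 3: route key 45: smallest pos >= 45 is 84 -> NA
Op 4: add NB@45 -> ring=[45:NB,84:NA]
Op 5: route key 37: smallest pos >= 37 is 45 -> NB
Op 6: remove NA -> ring=[45:NB]
Op 7: route key 10: smallest pos >= 10 is 45 -> NB
Op 8: route key 5: smallest pos >= 5 is 45 -> NB
Op 9: add NC@34 -> ring=[34:NC,45:NB]

Answer: NA NA NB NB NB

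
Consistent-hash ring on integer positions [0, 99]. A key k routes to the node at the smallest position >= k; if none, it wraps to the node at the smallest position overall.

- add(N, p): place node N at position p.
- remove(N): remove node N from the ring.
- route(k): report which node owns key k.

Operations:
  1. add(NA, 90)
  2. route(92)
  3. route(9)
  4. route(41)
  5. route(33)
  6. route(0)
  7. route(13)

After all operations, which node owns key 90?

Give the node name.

Answer: NA

Derivation:
Op 1: add NA@90 -> ring=[90:NA]
Op 2: route key 92: none >= 92, wrap to smallest pos 90 -> NA
Op 3: route key 9: smallest pos >= 9 is 90 -> NA
Op 4: route key 41: smallest pos >= 41 is 90 -> NA
Op 5: route key 33: smallest pos >= 33 is 90 -> NA
Op 6: route key 0: smallest pos >= 0 is 90 -> NA
Op 7: route key 13: smallest pos >= 13 is 90 -> NA
Final route key 90: smallest pos >= 90 is 90 -> NA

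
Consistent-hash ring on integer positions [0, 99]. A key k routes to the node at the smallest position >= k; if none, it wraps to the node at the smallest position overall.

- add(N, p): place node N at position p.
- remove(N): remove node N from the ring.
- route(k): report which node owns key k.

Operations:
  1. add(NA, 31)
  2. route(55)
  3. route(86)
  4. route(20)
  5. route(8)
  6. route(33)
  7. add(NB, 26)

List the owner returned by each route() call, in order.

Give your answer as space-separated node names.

Answer: NA NA NA NA NA

Derivation:
Op 1: add NA@31 -> ring=[31:NA]
Op 2: route key 55: none >= 55, wrap to smallest pos 31 -> NA
Op 3: route key 86: none >= 86, wrap to smallest pos 31 -> NA
Op 4: route key 20: smallest pos >= 20 is 31 -> NA
Op 5: route key 8: smallest pos >= 8 is 31 -> NA
Op 6: route key 33: none >= 33, wrap to smallest pos 31 -> NA
Op 7: add NB@26 -> ring=[26:NB,31:NA]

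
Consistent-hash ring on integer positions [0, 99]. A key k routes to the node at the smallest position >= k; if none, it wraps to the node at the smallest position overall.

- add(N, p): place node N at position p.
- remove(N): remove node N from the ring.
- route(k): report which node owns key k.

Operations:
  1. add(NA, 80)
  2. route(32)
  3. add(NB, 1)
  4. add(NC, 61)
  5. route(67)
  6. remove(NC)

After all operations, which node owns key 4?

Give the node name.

Answer: NA

Derivation:
Op 1: add NA@80 -> ring=[80:NA]
Op 2: route key 32: smallest pos >= 32 is 80 -> NA
Op 3: add NB@1 -> ring=[1:NB,80:NA]
Op 4: add NC@61 -> ring=[1:NB,61:NC,80:NA]
Op 5: route key 67: smallest pos >= 67 is 80 -> NA
Op 6: remove NC -> ring=[1:NB,80:NA]
Final route key 4: smallest pos >= 4 is 80 -> NA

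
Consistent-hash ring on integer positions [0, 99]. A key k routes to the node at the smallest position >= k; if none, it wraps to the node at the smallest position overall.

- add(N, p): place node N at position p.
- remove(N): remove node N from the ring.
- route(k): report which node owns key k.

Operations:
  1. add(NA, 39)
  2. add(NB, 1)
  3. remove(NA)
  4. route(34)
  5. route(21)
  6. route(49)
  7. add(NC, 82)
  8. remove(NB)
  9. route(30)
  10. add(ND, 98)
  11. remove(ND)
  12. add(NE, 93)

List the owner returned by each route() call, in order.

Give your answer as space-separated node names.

Op 1: add NA@39 -> ring=[39:NA]
Op 2: add NB@1 -> ring=[1:NB,39:NA]
Op 3: remove NA -> ring=[1:NB]
Op 4: route key 34: none >= 34, wrap to smallest pos 1 -> NB
Op 5: route key 21: none >= 21, wrap to smallest pos 1 -> NB
Op 6: route key 49: none >= 49, wrap to smallest pos 1 -> NB
Op 7: add NC@82 -> ring=[1:NB,82:NC]
Op 8: remove NB -> ring=[82:NC]
Op 9: route key 30: smallest pos >= 30 is 82 -> NC
Op 10: add ND@98 -> ring=[82:NC,98:ND]
Op 11: remove ND -> ring=[82:NC]
Op 12: add NE@93 -> ring=[82:NC,93:NE]

Answer: NB NB NB NC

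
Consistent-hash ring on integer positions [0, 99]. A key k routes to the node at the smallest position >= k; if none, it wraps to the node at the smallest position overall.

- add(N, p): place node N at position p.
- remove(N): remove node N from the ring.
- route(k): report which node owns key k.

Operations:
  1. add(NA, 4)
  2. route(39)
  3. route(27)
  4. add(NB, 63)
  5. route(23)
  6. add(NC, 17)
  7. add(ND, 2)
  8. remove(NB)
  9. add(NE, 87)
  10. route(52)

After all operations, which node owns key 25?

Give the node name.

Answer: NE

Derivation:
Op 1: add NA@4 -> ring=[4:NA]
Op 2: route key 39: none >= 39, wrap to smallest pos 4 -> NA
Op 3: route key 27: none >= 27, wrap to smallest pos 4 -> NA
Op 4: add NB@63 -> ring=[4:NA,63:NB]
Op 5: route key 23: smallest pos >= 23 is 63 -> NB
Op 6: add NC@17 -> ring=[4:NA,17:NC,63:NB]
Op 7: add ND@2 -> ring=[2:ND,4:NA,17:NC,63:NB]
Op 8: remove NB -> ring=[2:ND,4:NA,17:NC]
Op 9: add NE@87 -> ring=[2:ND,4:NA,17:NC,87:NE]
Op 10: route key 52: smallest pos >= 52 is 87 -> NE
Final route key 25: smallest pos >= 25 is 87 -> NE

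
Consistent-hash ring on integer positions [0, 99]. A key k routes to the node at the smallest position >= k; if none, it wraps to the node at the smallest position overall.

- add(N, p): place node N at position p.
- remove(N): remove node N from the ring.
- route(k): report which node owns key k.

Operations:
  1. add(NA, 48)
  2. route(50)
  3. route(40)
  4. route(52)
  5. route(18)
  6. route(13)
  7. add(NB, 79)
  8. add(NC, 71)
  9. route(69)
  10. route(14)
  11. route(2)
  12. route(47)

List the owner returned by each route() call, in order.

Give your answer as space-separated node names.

Op 1: add NA@48 -> ring=[48:NA]
Op 2: route key 50: none >= 50, wrap to smallest pos 48 -> NA
Op 3: route key 40: smallest pos >= 40 is 48 -> NA
Op 4: route key 52: none >= 52, wrap to smallest pos 48 -> NA
Op 5: route key 18: smallest pos >= 18 is 48 -> NA
Op 6: route key 13: smallest pos >= 13 is 48 -> NA
Op 7: add NB@79 -> ring=[48:NA,79:NB]
Op 8: add NC@71 -> ring=[48:NA,71:NC,79:NB]
Op 9: route key 69: smallest pos >= 69 is 71 -> NC
Op 10: route key 14: smallest pos >= 14 is 48 -> NA
Op 11: route key 2: smallest pos >= 2 is 48 -> NA
Op 12: route key 47: smallest pos >= 47 is 48 -> NA

Answer: NA NA NA NA NA NC NA NA NA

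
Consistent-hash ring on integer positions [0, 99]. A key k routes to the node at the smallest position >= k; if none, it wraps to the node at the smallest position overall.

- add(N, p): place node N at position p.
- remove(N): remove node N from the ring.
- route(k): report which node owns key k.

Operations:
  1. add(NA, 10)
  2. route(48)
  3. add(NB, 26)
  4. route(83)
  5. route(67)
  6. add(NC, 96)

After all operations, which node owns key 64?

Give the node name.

Op 1: add NA@10 -> ring=[10:NA]
Op 2: route key 48: none >= 48, wrap to smallest pos 10 -> NA
Op 3: add NB@26 -> ring=[10:NA,26:NB]
Op 4: route key 83: none >= 83, wrap to smallest pos 10 -> NA
Op 5: route key 67: none >= 67, wrap to smallest pos 10 -> NA
Op 6: add NC@96 -> ring=[10:NA,26:NB,96:NC]
Final route key 64: smallest pos >= 64 is 96 -> NC

Answer: NC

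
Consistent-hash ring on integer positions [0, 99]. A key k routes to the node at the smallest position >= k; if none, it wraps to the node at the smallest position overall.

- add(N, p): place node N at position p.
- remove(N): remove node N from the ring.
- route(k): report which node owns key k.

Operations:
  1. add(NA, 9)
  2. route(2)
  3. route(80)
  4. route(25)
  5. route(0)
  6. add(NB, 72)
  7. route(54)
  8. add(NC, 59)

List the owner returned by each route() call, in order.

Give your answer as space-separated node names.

Answer: NA NA NA NA NB

Derivation:
Op 1: add NA@9 -> ring=[9:NA]
Op 2: route key 2: smallest pos >= 2 is 9 -> NA
Op 3: route key 80: none >= 80, wrap to smallest pos 9 -> NA
Op 4: route key 25: none >= 25, wrap to smallest pos 9 -> NA
Op 5: route key 0: smallest pos >= 0 is 9 -> NA
Op 6: add NB@72 -> ring=[9:NA,72:NB]
Op 7: route key 54: smallest pos >= 54 is 72 -> NB
Op 8: add NC@59 -> ring=[9:NA,59:NC,72:NB]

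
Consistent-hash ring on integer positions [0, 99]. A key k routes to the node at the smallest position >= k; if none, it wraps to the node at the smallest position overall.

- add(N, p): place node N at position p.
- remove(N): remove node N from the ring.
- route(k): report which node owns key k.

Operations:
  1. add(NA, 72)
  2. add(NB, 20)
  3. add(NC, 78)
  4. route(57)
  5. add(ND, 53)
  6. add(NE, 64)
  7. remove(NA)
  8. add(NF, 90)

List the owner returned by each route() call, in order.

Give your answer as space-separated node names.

Op 1: add NA@72 -> ring=[72:NA]
Op 2: add NB@20 -> ring=[20:NB,72:NA]
Op 3: add NC@78 -> ring=[20:NB,72:NA,78:NC]
Op 4: route key 57: smallest pos >= 57 is 72 -> NA
Op 5: add ND@53 -> ring=[20:NB,53:ND,72:NA,78:NC]
Op 6: add NE@64 -> ring=[20:NB,53:ND,64:NE,72:NA,78:NC]
Op 7: remove NA -> ring=[20:NB,53:ND,64:NE,78:NC]
Op 8: add NF@90 -> ring=[20:NB,53:ND,64:NE,78:NC,90:NF]

Answer: NA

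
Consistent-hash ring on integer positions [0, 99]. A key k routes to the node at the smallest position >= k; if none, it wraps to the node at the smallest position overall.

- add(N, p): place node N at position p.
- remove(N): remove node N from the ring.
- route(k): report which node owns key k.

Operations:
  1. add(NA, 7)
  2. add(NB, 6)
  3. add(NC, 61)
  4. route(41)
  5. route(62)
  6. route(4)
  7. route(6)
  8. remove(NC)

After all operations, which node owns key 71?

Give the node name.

Answer: NB

Derivation:
Op 1: add NA@7 -> ring=[7:NA]
Op 2: add NB@6 -> ring=[6:NB,7:NA]
Op 3: add NC@61 -> ring=[6:NB,7:NA,61:NC]
Op 4: route key 41: smallest pos >= 41 is 61 -> NC
Op 5: route key 62: none >= 62, wrap to smallest pos 6 -> NB
Op 6: route key 4: smallest pos >= 4 is 6 -> NB
Op 7: route key 6: smallest pos >= 6 is 6 -> NB
Op 8: remove NC -> ring=[6:NB,7:NA]
Final route key 71: none >= 71, wrap to smallest pos 6 -> NB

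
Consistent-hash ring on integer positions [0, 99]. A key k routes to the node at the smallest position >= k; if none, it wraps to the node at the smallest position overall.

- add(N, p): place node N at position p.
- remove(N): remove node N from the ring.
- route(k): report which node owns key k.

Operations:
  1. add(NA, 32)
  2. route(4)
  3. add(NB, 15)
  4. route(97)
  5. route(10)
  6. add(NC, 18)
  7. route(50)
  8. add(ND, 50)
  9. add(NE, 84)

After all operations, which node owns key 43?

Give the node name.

Op 1: add NA@32 -> ring=[32:NA]
Op 2: route key 4: smallest pos >= 4 is 32 -> NA
Op 3: add NB@15 -> ring=[15:NB,32:NA]
Op 4: route key 97: none >= 97, wrap to smallest pos 15 -> NB
Op 5: route key 10: smallest pos >= 10 is 15 -> NB
Op 6: add NC@18 -> ring=[15:NB,18:NC,32:NA]
Op 7: route key 50: none >= 50, wrap to smallest pos 15 -> NB
Op 8: add ND@50 -> ring=[15:NB,18:NC,32:NA,50:ND]
Op 9: add NE@84 -> ring=[15:NB,18:NC,32:NA,50:ND,84:NE]
Final route key 43: smallest pos >= 43 is 50 -> ND

Answer: ND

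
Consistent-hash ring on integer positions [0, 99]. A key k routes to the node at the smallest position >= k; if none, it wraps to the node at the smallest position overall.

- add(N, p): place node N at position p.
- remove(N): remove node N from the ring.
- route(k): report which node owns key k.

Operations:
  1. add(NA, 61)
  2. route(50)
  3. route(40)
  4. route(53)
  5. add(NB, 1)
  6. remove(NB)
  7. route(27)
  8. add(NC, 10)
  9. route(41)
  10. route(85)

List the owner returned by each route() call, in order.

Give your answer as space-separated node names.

Op 1: add NA@61 -> ring=[61:NA]
Op 2: route key 50: smallest pos >= 50 is 61 -> NA
Op 3: route key 40: smallest pos >= 40 is 61 -> NA
Op 4: route key 53: smallest pos >= 53 is 61 -> NA
Op 5: add NB@1 -> ring=[1:NB,61:NA]
Op 6: remove NB -> ring=[61:NA]
Op 7: route key 27: smallest pos >= 27 is 61 -> NA
Op 8: add NC@10 -> ring=[10:NC,61:NA]
Op 9: route key 41: smallest pos >= 41 is 61 -> NA
Op 10: route key 85: none >= 85, wrap to smallest pos 10 -> NC

Answer: NA NA NA NA NA NC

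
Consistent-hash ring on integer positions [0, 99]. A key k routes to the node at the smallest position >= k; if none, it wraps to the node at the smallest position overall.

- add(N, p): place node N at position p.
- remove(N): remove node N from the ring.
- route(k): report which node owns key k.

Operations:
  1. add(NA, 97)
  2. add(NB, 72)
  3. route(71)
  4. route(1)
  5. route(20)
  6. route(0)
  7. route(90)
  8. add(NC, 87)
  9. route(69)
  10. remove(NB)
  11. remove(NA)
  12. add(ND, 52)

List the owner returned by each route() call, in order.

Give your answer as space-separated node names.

Op 1: add NA@97 -> ring=[97:NA]
Op 2: add NB@72 -> ring=[72:NB,97:NA]
Op 3: route key 71: smallest pos >= 71 is 72 -> NB
Op 4: route key 1: smallest pos >= 1 is 72 -> NB
Op 5: route key 20: smallest pos >= 20 is 72 -> NB
Op 6: route key 0: smallest pos >= 0 is 72 -> NB
Op 7: route key 90: smallest pos >= 90 is 97 -> NA
Op 8: add NC@87 -> ring=[72:NB,87:NC,97:NA]
Op 9: route key 69: smallest pos >= 69 is 72 -> NB
Op 10: remove NB -> ring=[87:NC,97:NA]
Op 11: remove NA -> ring=[87:NC]
Op 12: add ND@52 -> ring=[52:ND,87:NC]

Answer: NB NB NB NB NA NB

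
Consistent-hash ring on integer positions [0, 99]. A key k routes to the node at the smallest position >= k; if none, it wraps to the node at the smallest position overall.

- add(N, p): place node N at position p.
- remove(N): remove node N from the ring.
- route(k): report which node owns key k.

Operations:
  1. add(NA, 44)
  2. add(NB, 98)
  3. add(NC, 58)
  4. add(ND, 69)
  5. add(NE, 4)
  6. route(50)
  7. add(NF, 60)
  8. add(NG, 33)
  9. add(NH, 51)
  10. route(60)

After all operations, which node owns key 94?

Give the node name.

Answer: NB

Derivation:
Op 1: add NA@44 -> ring=[44:NA]
Op 2: add NB@98 -> ring=[44:NA,98:NB]
Op 3: add NC@58 -> ring=[44:NA,58:NC,98:NB]
Op 4: add ND@69 -> ring=[44:NA,58:NC,69:ND,98:NB]
Op 5: add NE@4 -> ring=[4:NE,44:NA,58:NC,69:ND,98:NB]
Op 6: route key 50: smallest pos >= 50 is 58 -> NC
Op 7: add NF@60 -> ring=[4:NE,44:NA,58:NC,60:NF,69:ND,98:NB]
Op 8: add NG@33 -> ring=[4:NE,33:NG,44:NA,58:NC,60:NF,69:ND,98:NB]
Op 9: add NH@51 -> ring=[4:NE,33:NG,44:NA,51:NH,58:NC,60:NF,69:ND,98:NB]
Op 10: route key 60: smallest pos >= 60 is 60 -> NF
Final route key 94: smallest pos >= 94 is 98 -> NB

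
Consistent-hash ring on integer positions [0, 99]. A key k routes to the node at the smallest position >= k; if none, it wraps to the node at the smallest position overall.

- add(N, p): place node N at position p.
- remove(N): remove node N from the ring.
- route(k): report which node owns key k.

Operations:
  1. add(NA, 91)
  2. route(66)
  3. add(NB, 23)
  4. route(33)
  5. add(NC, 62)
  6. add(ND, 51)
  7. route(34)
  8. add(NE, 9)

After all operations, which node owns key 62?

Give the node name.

Op 1: add NA@91 -> ring=[91:NA]
Op 2: route key 66: smallest pos >= 66 is 91 -> NA
Op 3: add NB@23 -> ring=[23:NB,91:NA]
Op 4: route key 33: smallest pos >= 33 is 91 -> NA
Op 5: add NC@62 -> ring=[23:NB,62:NC,91:NA]
Op 6: add ND@51 -> ring=[23:NB,51:ND,62:NC,91:NA]
Op 7: route key 34: smallest pos >= 34 is 51 -> ND
Op 8: add NE@9 -> ring=[9:NE,23:NB,51:ND,62:NC,91:NA]
Final route key 62: smallest pos >= 62 is 62 -> NC

Answer: NC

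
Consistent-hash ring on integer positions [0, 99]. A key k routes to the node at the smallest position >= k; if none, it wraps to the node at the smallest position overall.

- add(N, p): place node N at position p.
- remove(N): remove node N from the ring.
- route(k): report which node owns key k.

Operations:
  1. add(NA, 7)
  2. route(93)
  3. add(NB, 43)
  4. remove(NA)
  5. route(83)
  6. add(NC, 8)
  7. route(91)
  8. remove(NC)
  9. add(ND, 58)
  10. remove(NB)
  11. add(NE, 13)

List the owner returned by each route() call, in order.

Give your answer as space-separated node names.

Op 1: add NA@7 -> ring=[7:NA]
Op 2: route key 93: none >= 93, wrap to smallest pos 7 -> NA
Op 3: add NB@43 -> ring=[7:NA,43:NB]
Op 4: remove NA -> ring=[43:NB]
Op 5: route key 83: none >= 83, wrap to smallest pos 43 -> NB
Op 6: add NC@8 -> ring=[8:NC,43:NB]
Op 7: route key 91: none >= 91, wrap to smallest pos 8 -> NC
Op 8: remove NC -> ring=[43:NB]
Op 9: add ND@58 -> ring=[43:NB,58:ND]
Op 10: remove NB -> ring=[58:ND]
Op 11: add NE@13 -> ring=[13:NE,58:ND]

Answer: NA NB NC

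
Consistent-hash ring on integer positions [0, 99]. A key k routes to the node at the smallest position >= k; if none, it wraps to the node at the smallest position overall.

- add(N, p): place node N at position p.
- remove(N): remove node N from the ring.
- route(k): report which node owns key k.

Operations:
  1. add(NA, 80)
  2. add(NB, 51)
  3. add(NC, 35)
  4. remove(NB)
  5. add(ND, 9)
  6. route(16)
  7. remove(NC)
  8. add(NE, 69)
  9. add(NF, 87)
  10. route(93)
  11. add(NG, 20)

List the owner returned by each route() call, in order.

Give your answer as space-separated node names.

Op 1: add NA@80 -> ring=[80:NA]
Op 2: add NB@51 -> ring=[51:NB,80:NA]
Op 3: add NC@35 -> ring=[35:NC,51:NB,80:NA]
Op 4: remove NB -> ring=[35:NC,80:NA]
Op 5: add ND@9 -> ring=[9:ND,35:NC,80:NA]
Op 6: route key 16: smallest pos >= 16 is 35 -> NC
Op 7: remove NC -> ring=[9:ND,80:NA]
Op 8: add NE@69 -> ring=[9:ND,69:NE,80:NA]
Op 9: add NF@87 -> ring=[9:ND,69:NE,80:NA,87:NF]
Op 10: route key 93: none >= 93, wrap to smallest pos 9 -> ND
Op 11: add NG@20 -> ring=[9:ND,20:NG,69:NE,80:NA,87:NF]

Answer: NC ND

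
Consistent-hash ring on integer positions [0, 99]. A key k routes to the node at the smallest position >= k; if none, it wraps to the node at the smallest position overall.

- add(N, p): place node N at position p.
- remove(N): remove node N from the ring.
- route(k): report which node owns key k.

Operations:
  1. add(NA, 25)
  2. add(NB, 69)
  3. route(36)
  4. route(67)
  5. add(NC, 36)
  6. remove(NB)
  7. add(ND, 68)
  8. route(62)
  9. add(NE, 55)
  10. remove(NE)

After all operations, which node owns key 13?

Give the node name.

Op 1: add NA@25 -> ring=[25:NA]
Op 2: add NB@69 -> ring=[25:NA,69:NB]
Op 3: route key 36: smallest pos >= 36 is 69 -> NB
Op 4: route key 67: smallest pos >= 67 is 69 -> NB
Op 5: add NC@36 -> ring=[25:NA,36:NC,69:NB]
Op 6: remove NB -> ring=[25:NA,36:NC]
Op 7: add ND@68 -> ring=[25:NA,36:NC,68:ND]
Op 8: route key 62: smallest pos >= 62 is 68 -> ND
Op 9: add NE@55 -> ring=[25:NA,36:NC,55:NE,68:ND]
Op 10: remove NE -> ring=[25:NA,36:NC,68:ND]
Final route key 13: smallest pos >= 13 is 25 -> NA

Answer: NA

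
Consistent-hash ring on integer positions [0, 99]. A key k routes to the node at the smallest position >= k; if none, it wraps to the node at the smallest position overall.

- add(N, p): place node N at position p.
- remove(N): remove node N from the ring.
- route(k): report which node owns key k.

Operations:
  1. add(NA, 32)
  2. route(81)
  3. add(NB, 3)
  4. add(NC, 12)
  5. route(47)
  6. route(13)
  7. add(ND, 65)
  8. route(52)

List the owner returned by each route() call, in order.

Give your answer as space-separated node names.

Answer: NA NB NA ND

Derivation:
Op 1: add NA@32 -> ring=[32:NA]
Op 2: route key 81: none >= 81, wrap to smallest pos 32 -> NA
Op 3: add NB@3 -> ring=[3:NB,32:NA]
Op 4: add NC@12 -> ring=[3:NB,12:NC,32:NA]
Op 5: route key 47: none >= 47, wrap to smallest pos 3 -> NB
Op 6: route key 13: smallest pos >= 13 is 32 -> NA
Op 7: add ND@65 -> ring=[3:NB,12:NC,32:NA,65:ND]
Op 8: route key 52: smallest pos >= 52 is 65 -> ND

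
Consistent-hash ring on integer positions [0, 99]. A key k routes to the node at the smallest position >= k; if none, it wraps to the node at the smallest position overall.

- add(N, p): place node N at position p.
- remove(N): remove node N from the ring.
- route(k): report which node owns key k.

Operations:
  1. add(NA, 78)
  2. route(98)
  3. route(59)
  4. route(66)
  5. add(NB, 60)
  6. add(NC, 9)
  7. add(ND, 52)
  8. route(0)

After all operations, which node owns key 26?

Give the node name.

Op 1: add NA@78 -> ring=[78:NA]
Op 2: route key 98: none >= 98, wrap to smallest pos 78 -> NA
Op 3: route key 59: smallest pos >= 59 is 78 -> NA
Op 4: route key 66: smallest pos >= 66 is 78 -> NA
Op 5: add NB@60 -> ring=[60:NB,78:NA]
Op 6: add NC@9 -> ring=[9:NC,60:NB,78:NA]
Op 7: add ND@52 -> ring=[9:NC,52:ND,60:NB,78:NA]
Op 8: route key 0: smallest pos >= 0 is 9 -> NC
Final route key 26: smallest pos >= 26 is 52 -> ND

Answer: ND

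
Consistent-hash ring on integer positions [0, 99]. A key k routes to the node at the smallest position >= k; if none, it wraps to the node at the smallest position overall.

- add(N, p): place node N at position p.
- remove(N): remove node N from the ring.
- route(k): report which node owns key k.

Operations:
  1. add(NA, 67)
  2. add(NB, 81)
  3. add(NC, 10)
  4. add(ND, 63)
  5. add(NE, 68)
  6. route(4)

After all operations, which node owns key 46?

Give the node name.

Op 1: add NA@67 -> ring=[67:NA]
Op 2: add NB@81 -> ring=[67:NA,81:NB]
Op 3: add NC@10 -> ring=[10:NC,67:NA,81:NB]
Op 4: add ND@63 -> ring=[10:NC,63:ND,67:NA,81:NB]
Op 5: add NE@68 -> ring=[10:NC,63:ND,67:NA,68:NE,81:NB]
Op 6: route key 4: smallest pos >= 4 is 10 -> NC
Final route key 46: smallest pos >= 46 is 63 -> ND

Answer: ND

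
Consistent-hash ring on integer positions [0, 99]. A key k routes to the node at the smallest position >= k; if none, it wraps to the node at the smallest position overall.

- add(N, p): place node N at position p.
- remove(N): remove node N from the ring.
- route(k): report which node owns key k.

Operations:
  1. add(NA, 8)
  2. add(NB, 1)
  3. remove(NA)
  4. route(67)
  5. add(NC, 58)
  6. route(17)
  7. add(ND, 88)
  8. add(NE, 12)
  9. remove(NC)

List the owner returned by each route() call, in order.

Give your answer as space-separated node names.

Op 1: add NA@8 -> ring=[8:NA]
Op 2: add NB@1 -> ring=[1:NB,8:NA]
Op 3: remove NA -> ring=[1:NB]
Op 4: route key 67: none >= 67, wrap to smallest pos 1 -> NB
Op 5: add NC@58 -> ring=[1:NB,58:NC]
Op 6: route key 17: smallest pos >= 17 is 58 -> NC
Op 7: add ND@88 -> ring=[1:NB,58:NC,88:ND]
Op 8: add NE@12 -> ring=[1:NB,12:NE,58:NC,88:ND]
Op 9: remove NC -> ring=[1:NB,12:NE,88:ND]

Answer: NB NC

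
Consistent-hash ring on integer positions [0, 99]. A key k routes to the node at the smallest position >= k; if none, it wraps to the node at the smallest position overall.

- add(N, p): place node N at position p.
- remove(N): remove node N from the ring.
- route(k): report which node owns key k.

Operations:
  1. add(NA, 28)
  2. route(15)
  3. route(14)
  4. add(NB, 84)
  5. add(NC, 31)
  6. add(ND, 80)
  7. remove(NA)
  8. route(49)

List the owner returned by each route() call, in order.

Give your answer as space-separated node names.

Op 1: add NA@28 -> ring=[28:NA]
Op 2: route key 15: smallest pos >= 15 is 28 -> NA
Op 3: route key 14: smallest pos >= 14 is 28 -> NA
Op 4: add NB@84 -> ring=[28:NA,84:NB]
Op 5: add NC@31 -> ring=[28:NA,31:NC,84:NB]
Op 6: add ND@80 -> ring=[28:NA,31:NC,80:ND,84:NB]
Op 7: remove NA -> ring=[31:NC,80:ND,84:NB]
Op 8: route key 49: smallest pos >= 49 is 80 -> ND

Answer: NA NA ND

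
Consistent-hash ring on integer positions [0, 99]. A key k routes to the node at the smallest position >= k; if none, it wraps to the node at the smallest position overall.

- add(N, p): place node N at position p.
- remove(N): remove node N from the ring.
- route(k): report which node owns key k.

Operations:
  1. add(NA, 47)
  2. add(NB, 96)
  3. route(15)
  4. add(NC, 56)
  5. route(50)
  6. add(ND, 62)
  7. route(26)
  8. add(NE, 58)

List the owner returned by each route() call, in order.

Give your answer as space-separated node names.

Answer: NA NC NA

Derivation:
Op 1: add NA@47 -> ring=[47:NA]
Op 2: add NB@96 -> ring=[47:NA,96:NB]
Op 3: route key 15: smallest pos >= 15 is 47 -> NA
Op 4: add NC@56 -> ring=[47:NA,56:NC,96:NB]
Op 5: route key 50: smallest pos >= 50 is 56 -> NC
Op 6: add ND@62 -> ring=[47:NA,56:NC,62:ND,96:NB]
Op 7: route key 26: smallest pos >= 26 is 47 -> NA
Op 8: add NE@58 -> ring=[47:NA,56:NC,58:NE,62:ND,96:NB]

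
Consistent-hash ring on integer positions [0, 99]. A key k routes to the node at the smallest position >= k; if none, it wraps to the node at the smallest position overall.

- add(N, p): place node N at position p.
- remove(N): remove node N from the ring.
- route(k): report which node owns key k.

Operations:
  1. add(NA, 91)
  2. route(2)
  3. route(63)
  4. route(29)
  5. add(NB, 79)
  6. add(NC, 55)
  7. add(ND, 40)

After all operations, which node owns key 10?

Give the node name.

Answer: ND

Derivation:
Op 1: add NA@91 -> ring=[91:NA]
Op 2: route key 2: smallest pos >= 2 is 91 -> NA
Op 3: route key 63: smallest pos >= 63 is 91 -> NA
Op 4: route key 29: smallest pos >= 29 is 91 -> NA
Op 5: add NB@79 -> ring=[79:NB,91:NA]
Op 6: add NC@55 -> ring=[55:NC,79:NB,91:NA]
Op 7: add ND@40 -> ring=[40:ND,55:NC,79:NB,91:NA]
Final route key 10: smallest pos >= 10 is 40 -> ND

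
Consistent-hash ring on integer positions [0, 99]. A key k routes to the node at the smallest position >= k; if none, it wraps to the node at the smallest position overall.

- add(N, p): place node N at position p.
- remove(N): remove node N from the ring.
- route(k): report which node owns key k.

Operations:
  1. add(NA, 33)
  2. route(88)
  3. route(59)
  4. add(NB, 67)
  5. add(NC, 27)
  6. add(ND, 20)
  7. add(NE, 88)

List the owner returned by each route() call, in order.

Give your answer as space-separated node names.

Op 1: add NA@33 -> ring=[33:NA]
Op 2: route key 88: none >= 88, wrap to smallest pos 33 -> NA
Op 3: route key 59: none >= 59, wrap to smallest pos 33 -> NA
Op 4: add NB@67 -> ring=[33:NA,67:NB]
Op 5: add NC@27 -> ring=[27:NC,33:NA,67:NB]
Op 6: add ND@20 -> ring=[20:ND,27:NC,33:NA,67:NB]
Op 7: add NE@88 -> ring=[20:ND,27:NC,33:NA,67:NB,88:NE]

Answer: NA NA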